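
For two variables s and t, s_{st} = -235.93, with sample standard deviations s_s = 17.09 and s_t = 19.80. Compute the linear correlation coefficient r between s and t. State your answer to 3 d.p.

r = Cov(s,t) / (s_s · s_t) = -235.93 / (17.09 × 19.80)
  = -235.93 / 338.3820 ≈ -0.697

-0.697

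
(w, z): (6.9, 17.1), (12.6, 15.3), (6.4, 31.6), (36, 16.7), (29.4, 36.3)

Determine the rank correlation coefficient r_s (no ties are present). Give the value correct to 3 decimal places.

-0.200

Rank w: 2, 3, 1, 5, 4
Rank z: 3, 1, 4, 2, 5
d = rank(w) − rank(z): -1, 2, -3, 3, -1; Σd² = 24
ρ = 1 − 6Σd² / [n(n²−1)] = 1 − 6×24 / (5×24) = 1 − 144/120 ≈ -0.200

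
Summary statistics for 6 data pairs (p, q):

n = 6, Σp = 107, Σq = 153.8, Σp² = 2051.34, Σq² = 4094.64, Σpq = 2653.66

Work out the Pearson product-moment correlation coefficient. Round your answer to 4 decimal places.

r = (nΣpq − ΣpΣq) / √[(nΣp² − (Σp)²)(nΣq² − (Σq)²)]
Numerator: 6×2653.66 − 107×153.8 = -534.64
Denominator: √[(12308.04 − 11449)(24567.84 − 23654.44)] = √[859.04 × 913.4] = 885.8031
r = -534.64 / 885.8031 ≈ -0.6036

-0.6036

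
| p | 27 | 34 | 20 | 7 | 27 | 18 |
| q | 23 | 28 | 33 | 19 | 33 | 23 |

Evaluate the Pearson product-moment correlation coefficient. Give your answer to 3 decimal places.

0.540

n = 6, Σp = 133, Σq = 159, Σp² = 3387, Σq² = 4381, Σpq = 3671
nΣpq − ΣpΣq = 22026 − 21147 = 879
nΣp² − (Σp)² = 20322 − 17689 = 2633; nΣq² − (Σq)² = 26286 − 25281 = 1005
r = 879 / √(2633 × 1005) = 879 / 1626.7037 ≈ 0.540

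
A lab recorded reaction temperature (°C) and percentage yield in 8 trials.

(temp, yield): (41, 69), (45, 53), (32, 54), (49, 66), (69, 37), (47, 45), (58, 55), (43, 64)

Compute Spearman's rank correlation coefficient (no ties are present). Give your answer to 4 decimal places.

Rank temp: 2, 4, 1, 6, 8, 5, 7, 3
Rank yield: 8, 3, 4, 7, 1, 2, 5, 6
d = rank(temp) − rank(yield): -6, 1, -3, -1, 7, 3, 2, -3; Σd² = 118
ρ = 1 − 6Σd² / [n(n²−1)] = 1 − 6×118 / (8×63) = 1 − 708/504 ≈ -0.4048

-0.4048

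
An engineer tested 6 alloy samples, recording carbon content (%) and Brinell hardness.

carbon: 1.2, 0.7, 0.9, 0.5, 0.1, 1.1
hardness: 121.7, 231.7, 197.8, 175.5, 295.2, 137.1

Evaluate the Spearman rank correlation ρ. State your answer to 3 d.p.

Rank carbon: 6, 3, 4, 2, 1, 5
Rank hardness: 1, 5, 4, 3, 6, 2
d = rank(carbon) − rank(hardness): 5, -2, 0, -1, -5, 3; Σd² = 64
ρ = 1 − 6Σd² / [n(n²−1)] = 1 − 6×64 / (6×35) = 1 − 384/210 ≈ -0.829

-0.829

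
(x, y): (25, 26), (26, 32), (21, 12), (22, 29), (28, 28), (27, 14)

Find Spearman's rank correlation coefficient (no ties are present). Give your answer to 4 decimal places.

0.2571

Rank x: 3, 4, 1, 2, 6, 5
Rank y: 3, 6, 1, 5, 4, 2
d = rank(x) − rank(y): 0, -2, 0, -3, 2, 3; Σd² = 26
ρ = 1 − 6Σd² / [n(n²−1)] = 1 − 6×26 / (6×35) = 1 − 156/210 ≈ 0.2571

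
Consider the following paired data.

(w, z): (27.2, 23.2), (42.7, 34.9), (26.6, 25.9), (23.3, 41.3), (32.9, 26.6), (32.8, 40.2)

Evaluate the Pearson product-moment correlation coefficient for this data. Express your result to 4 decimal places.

n = 6, Σw = 185.5, Σz = 192.1, Σw² = 5971.83, Σz² = 6456.35, Σwz = 5966.2
nΣwz − ΣwΣz = 35797.2 − 35634.55 = 162.65
nΣw² − (Σw)² = 35830.98 − 34410.25 = 1420.73; nΣz² − (Σz)² = 38738.1 − 36902.41 = 1835.69
r = 162.65 / √(1420.73 × 1835.69) = 162.65 / 1614.9365 ≈ 0.1007

0.1007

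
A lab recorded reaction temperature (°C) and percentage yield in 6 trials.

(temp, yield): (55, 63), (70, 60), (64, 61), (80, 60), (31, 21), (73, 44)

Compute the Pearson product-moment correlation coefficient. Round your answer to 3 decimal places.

0.712

n = 6, Σx = 373, Σy = 309, Σx² = 24711, Σy² = 17267, Σxy = 20232
nΣxy − ΣxΣy = 121392 − 115257 = 6135
nΣx² − (Σx)² = 148266 − 139129 = 9137; nΣy² − (Σy)² = 103602 − 95481 = 8121
r = 6135 / √(9137 × 8121) = 6135 / 8614.0337 ≈ 0.712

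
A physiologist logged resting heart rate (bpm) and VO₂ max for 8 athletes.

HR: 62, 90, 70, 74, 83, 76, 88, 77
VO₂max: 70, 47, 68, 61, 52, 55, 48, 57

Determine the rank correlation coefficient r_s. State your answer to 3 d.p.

-0.976

Rank HR: 1, 8, 2, 3, 6, 4, 7, 5
Rank VO₂max: 8, 1, 7, 6, 3, 4, 2, 5
d = rank(HR) − rank(VO₂max): -7, 7, -5, -3, 3, 0, 5, 0; Σd² = 166
ρ = 1 − 6Σd² / [n(n²−1)] = 1 − 6×166 / (8×63) = 1 − 996/504 ≈ -0.976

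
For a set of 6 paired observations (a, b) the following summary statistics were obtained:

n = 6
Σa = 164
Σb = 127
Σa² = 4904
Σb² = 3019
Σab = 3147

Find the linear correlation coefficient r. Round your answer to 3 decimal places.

-0.869

r = (nΣab − ΣaΣb) / √[(nΣa² − (Σa)²)(nΣb² − (Σb)²)]
Numerator: 6×3147 − 164×127 = -1946
Denominator: √[(29424 − 26896)(18114 − 16129)] = √[2528 × 1985] = 2240.1071
r = -1946 / 2240.1071 ≈ -0.869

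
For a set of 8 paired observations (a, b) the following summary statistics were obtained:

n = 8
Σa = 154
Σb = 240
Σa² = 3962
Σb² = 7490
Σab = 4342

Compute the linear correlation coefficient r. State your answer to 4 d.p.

-0.5169

r = (nΣab − ΣaΣb) / √[(nΣa² − (Σa)²)(nΣb² − (Σb)²)]
Numerator: 8×4342 − 154×240 = -2224
Denominator: √[(31696 − 23716)(59920 − 57600)] = √[7980 × 2320] = 4302.7433
r = -2224 / 4302.7433 ≈ -0.5169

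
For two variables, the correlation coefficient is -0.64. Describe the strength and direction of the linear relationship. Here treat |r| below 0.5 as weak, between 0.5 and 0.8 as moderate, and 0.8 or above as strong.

moderate negative

r = -0.64 < 0 so the relationship is negative.
|r| = 0.64, which falls in the moderate range.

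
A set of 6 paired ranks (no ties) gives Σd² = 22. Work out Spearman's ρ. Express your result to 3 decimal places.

0.371

ρ = 1 − 6Σd² / [n(n²−1)] = 1 − 6×22 / (6×35)
  = 1 − 132/210 = 1 − 0.6286 ≈ 0.371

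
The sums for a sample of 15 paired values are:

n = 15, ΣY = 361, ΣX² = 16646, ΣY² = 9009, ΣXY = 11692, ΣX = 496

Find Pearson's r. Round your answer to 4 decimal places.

-0.8741

r = (nΣXY − ΣXΣY) / √[(nΣX² − (ΣX)²)(nΣY² − (ΣY)²)]
Numerator: 15×11692 − 496×361 = -3676
Denominator: √[(249690 − 246016)(135135 − 130321)] = √[3674 × 4814] = 4205.5482
r = -3676 / 4205.5482 ≈ -0.8741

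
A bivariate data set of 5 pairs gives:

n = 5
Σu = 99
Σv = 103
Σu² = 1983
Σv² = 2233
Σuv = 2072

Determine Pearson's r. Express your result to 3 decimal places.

r = (nΣuv − ΣuΣv) / √[(nΣu² − (Σu)²)(nΣv² − (Σv)²)]
Numerator: 5×2072 − 99×103 = 163
Denominator: √[(9915 − 9801)(11165 − 10609)] = √[114 × 556] = 251.7618
r = 163 / 251.7618 ≈ 0.647

0.647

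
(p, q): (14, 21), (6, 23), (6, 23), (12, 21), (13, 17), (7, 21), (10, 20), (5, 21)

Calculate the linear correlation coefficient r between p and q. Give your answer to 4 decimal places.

n = 8, Σp = 73, Σq = 167, Σp² = 755, Σq² = 3511, Σpq = 1495
nΣpq − ΣpΣq = 11960 − 12191 = -231
nΣp² − (Σp)² = 6040 − 5329 = 711; nΣq² − (Σq)² = 28088 − 27889 = 199
r = -231 / √(711 × 199) = -231 / 376.1502 ≈ -0.6141

-0.6141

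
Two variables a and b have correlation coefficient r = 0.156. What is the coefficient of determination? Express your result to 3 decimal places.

r² = (0.156)² = 0.024

0.024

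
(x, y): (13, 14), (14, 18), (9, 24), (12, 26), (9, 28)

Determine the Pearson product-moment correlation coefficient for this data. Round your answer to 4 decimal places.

n = 5, Σx = 57, Σy = 110, Σx² = 671, Σy² = 2556, Σxy = 1214
nΣxy − ΣxΣy = 6070 − 6270 = -200
nΣx² − (Σx)² = 3355 − 3249 = 106; nΣy² − (Σy)² = 12780 − 12100 = 680
r = -200 / √(106 × 680) = -200 / 268.4772 ≈ -0.7449

-0.7449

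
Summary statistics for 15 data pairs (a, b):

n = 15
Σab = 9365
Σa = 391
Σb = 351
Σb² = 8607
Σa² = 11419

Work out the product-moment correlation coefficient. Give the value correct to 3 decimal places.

r = (nΣab − ΣaΣb) / √[(nΣa² − (Σa)²)(nΣb² − (Σb)²)]
Numerator: 15×9365 − 391×351 = 3234
Denominator: √[(171285 − 152881)(129105 − 123201)] = √[18404 × 5904] = 10423.8772
r = 3234 / 10423.8772 ≈ 0.310

0.310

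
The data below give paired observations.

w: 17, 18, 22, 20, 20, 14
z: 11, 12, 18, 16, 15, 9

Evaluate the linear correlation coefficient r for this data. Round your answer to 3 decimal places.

n = 6, Σw = 111, Σz = 81, Σw² = 2093, Σz² = 1151, Σwz = 1545
nΣwz − ΣwΣz = 9270 − 8991 = 279
nΣw² − (Σw)² = 12558 − 12321 = 237; nΣz² − (Σz)² = 6906 − 6561 = 345
r = 279 / √(237 × 345) = 279 / 285.9458 ≈ 0.976

0.976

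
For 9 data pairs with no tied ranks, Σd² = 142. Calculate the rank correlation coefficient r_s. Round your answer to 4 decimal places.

-0.1833

ρ = 1 − 6Σd² / [n(n²−1)] = 1 − 6×142 / (9×80)
  = 1 − 852/720 = 1 − 1.18333 ≈ -0.1833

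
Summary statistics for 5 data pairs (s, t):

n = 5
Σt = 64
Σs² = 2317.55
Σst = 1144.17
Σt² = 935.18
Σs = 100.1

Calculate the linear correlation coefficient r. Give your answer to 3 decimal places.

-0.719

r = (nΣst − ΣsΣt) / √[(nΣs² − (Σs)²)(nΣt² − (Σt)²)]
Numerator: 5×1144.17 − 100.1×64 = -685.55
Denominator: √[(11587.75 − 10020.01)(4675.9 − 4096)] = √[1567.74 × 579.9] = 953.4844
r = -685.55 / 953.4844 ≈ -0.719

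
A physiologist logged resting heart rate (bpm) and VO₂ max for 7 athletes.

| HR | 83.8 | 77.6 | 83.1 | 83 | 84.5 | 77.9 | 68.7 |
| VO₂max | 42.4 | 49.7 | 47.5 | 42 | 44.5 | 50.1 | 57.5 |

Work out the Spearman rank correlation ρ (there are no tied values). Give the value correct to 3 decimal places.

Rank HR: 6, 2, 5, 4, 7, 3, 1
Rank VO₂max: 2, 5, 4, 1, 3, 6, 7
d = rank(HR) − rank(VO₂max): 4, -3, 1, 3, 4, -3, -6; Σd² = 96
ρ = 1 − 6Σd² / [n(n²−1)] = 1 − 6×96 / (7×48) = 1 − 576/336 ≈ -0.714

-0.714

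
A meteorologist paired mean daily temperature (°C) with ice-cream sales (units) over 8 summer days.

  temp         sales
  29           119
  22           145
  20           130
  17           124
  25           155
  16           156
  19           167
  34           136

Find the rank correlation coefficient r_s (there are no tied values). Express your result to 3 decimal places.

-0.357

Rank temp: 7, 5, 4, 2, 6, 1, 3, 8
Rank sales: 1, 5, 3, 2, 6, 7, 8, 4
d = rank(temp) − rank(sales): 6, 0, 1, 0, 0, -6, -5, 4; Σd² = 114
ρ = 1 − 6Σd² / [n(n²−1)] = 1 − 6×114 / (8×63) = 1 − 684/504 ≈ -0.357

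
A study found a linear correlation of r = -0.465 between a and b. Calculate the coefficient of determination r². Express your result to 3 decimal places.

r² = (-0.465)² = 0.216

0.216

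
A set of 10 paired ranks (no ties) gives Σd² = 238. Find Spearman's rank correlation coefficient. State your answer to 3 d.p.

-0.442

ρ = 1 − 6Σd² / [n(n²−1)] = 1 − 6×238 / (10×99)
  = 1 − 1428/990 = 1 − 1.4424 ≈ -0.442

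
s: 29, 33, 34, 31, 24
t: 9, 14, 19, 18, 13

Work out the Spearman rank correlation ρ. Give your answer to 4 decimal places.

Rank s: 2, 4, 5, 3, 1
Rank t: 1, 3, 5, 4, 2
d = rank(s) − rank(t): 1, 1, 0, -1, -1; Σd² = 4
ρ = 1 − 6Σd² / [n(n²−1)] = 1 − 6×4 / (5×24) = 1 − 24/120 ≈ 0.8000

0.8000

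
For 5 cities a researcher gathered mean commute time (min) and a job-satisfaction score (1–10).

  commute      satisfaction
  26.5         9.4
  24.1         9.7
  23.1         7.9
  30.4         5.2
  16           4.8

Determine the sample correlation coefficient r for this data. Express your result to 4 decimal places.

n = 5, Σx = 120.1, Σy = 37, Σx² = 2996.83, Σy² = 294.94, Σxy = 900.24
nΣxy − ΣxΣy = 4501.2 − 4443.7 = 57.5
nΣx² − (Σx)² = 14984.15 − 14424.01 = 560.14; nΣy² − (Σy)² = 1474.7 − 1369 = 105.7
r = 57.5 / √(560.14 × 105.7) = 57.5 / 243.3245 ≈ 0.2363

0.2363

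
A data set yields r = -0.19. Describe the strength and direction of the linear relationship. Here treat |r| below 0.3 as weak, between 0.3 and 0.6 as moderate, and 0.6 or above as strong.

r = -0.19 < 0 so the relationship is negative.
|r| = 0.19, which falls in the weak range.

weak negative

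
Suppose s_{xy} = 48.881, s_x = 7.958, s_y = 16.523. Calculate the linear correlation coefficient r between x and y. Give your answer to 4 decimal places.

r = Cov(x,y) / (s_x · s_y) = 48.881 / (7.958 × 16.523)
  = 48.881 / 131.4900 ≈ 0.3717

0.3717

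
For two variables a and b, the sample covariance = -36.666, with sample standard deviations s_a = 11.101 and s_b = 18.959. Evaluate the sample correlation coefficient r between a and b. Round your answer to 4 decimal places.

-0.1742

r = Cov(a,b) / (s_a · s_b) = -36.666 / (11.101 × 18.959)
  = -36.666 / 210.4639 ≈ -0.1742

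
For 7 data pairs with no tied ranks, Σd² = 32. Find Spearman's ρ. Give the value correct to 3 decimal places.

0.429

ρ = 1 − 6Σd² / [n(n²−1)] = 1 − 6×32 / (7×48)
  = 1 − 192/336 = 1 − 0.5714 ≈ 0.429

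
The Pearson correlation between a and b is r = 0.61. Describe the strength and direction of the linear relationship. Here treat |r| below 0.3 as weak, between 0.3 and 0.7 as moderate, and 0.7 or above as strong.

moderate positive

r = 0.61 > 0 so the relationship is positive.
|r| = 0.61, which falls in the moderate range.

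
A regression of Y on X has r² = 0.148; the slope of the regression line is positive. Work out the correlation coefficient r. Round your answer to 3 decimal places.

|r| = √0.148 = 0.385
The association is positive, so r = 0.385.

0.385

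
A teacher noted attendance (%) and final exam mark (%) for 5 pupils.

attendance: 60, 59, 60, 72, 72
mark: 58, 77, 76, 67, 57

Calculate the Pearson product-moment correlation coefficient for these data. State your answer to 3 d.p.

n = 5, Σx = 323, Σy = 335, Σx² = 21049, Σy² = 22807, Σxy = 21511
nΣxy − ΣxΣy = 107555 − 108205 = -650
nΣx² − (Σx)² = 105245 − 104329 = 916; nΣy² − (Σy)² = 114035 − 112225 = 1810
r = -650 / √(916 × 1810) = -650 / 1287.6180 ≈ -0.505

-0.505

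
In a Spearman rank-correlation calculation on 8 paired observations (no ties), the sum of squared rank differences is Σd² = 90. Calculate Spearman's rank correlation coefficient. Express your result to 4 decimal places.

-0.0714

ρ = 1 − 6Σd² / [n(n²−1)] = 1 − 6×90 / (8×63)
  = 1 − 540/504 = 1 − 1.07143 ≈ -0.0714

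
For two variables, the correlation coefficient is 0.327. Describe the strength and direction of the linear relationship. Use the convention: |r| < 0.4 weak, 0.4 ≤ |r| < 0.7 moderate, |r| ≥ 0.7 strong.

r = 0.327 > 0 so the relationship is positive.
|r| = 0.327, which falls in the weak range.

weak positive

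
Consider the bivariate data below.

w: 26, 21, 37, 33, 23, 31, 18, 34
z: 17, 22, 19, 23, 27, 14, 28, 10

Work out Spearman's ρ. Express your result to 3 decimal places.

Rank w: 4, 2, 8, 6, 3, 5, 1, 7
Rank z: 3, 5, 4, 6, 7, 2, 8, 1
d = rank(w) − rank(z): 1, -3, 4, 0, -4, 3, -7, 6; Σd² = 136
ρ = 1 − 6Σd² / [n(n²−1)] = 1 − 6×136 / (8×63) = 1 − 816/504 ≈ -0.619

-0.619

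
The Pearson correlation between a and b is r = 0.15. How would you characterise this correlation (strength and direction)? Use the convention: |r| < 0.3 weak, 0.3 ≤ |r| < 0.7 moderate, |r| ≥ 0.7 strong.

weak positive

r = 0.15 > 0 so the relationship is positive.
|r| = 0.15, which falls in the weak range.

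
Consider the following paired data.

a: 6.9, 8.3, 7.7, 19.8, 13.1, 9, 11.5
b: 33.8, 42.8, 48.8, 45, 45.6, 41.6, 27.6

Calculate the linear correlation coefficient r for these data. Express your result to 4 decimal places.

0.1780

n = 7, Σa = 76.3, Σb = 285.2, Σa² = 952.69, Σb² = 11952.4, Σab = 3144.38
nΣab − ΣaΣb = 22010.66 − 21760.76 = 249.9
nΣa² − (Σa)² = 6668.83 − 5821.69 = 847.14; nΣb² − (Σb)² = 83666.8 − 81339.04 = 2327.76
r = 249.9 / √(847.14 × 2327.76) = 249.9 / 1404.2573 ≈ 0.1780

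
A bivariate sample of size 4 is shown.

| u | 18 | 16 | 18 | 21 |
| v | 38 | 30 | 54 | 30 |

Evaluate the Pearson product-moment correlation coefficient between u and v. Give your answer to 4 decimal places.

-0.1143

n = 4, Σu = 73, Σv = 152, Σu² = 1345, Σv² = 6160, Σuv = 2766
nΣuv − ΣuΣv = 11064 − 11096 = -32
nΣu² − (Σu)² = 5380 − 5329 = 51; nΣv² − (Σv)² = 24640 − 23104 = 1536
r = -32 / √(51 × 1536) = -32 / 279.8857 ≈ -0.1143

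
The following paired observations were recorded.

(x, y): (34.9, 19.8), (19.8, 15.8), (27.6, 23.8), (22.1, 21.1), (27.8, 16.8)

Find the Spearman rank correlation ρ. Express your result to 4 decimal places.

0.2000

Rank x: 5, 1, 3, 2, 4
Rank y: 3, 1, 5, 4, 2
d = rank(x) − rank(y): 2, 0, -2, -2, 2; Σd² = 16
ρ = 1 − 6Σd² / [n(n²−1)] = 1 − 6×16 / (5×24) = 1 − 96/120 ≈ 0.2000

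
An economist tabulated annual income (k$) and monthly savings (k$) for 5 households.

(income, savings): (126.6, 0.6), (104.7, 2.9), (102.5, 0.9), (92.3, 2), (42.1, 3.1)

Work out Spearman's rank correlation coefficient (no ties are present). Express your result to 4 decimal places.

Rank income: 5, 4, 3, 2, 1
Rank savings: 1, 4, 2, 3, 5
d = rank(income) − rank(savings): 4, 0, 1, -1, -4; Σd² = 34
ρ = 1 − 6Σd² / [n(n²−1)] = 1 − 6×34 / (5×24) = 1 − 204/120 ≈ -0.7000

-0.7000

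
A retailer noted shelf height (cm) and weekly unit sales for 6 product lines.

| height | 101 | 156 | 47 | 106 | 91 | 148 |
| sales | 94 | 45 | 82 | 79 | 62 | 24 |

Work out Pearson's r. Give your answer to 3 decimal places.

n = 6, Σx = 649, Σy = 386, Σx² = 78167, Σy² = 28246, Σxy = 37936
nΣxy − ΣxΣy = 227616 − 250514 = -22898
nΣx² − (Σx)² = 469002 − 421201 = 47801; nΣy² − (Σy)² = 169476 − 148996 = 20480
r = -22898 / √(47801 × 20480) = -22898 / 31288.4081 ≈ -0.732

-0.732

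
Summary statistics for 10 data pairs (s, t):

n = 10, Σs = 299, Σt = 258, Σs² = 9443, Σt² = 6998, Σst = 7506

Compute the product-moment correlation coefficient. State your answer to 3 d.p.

r = (nΣst − ΣsΣt) / √[(nΣs² − (Σs)²)(nΣt² − (Σt)²)]
Numerator: 10×7506 − 299×258 = -2082
Denominator: √[(94430 − 89401)(69980 − 66564)] = √[5029 × 3416] = 4144.7634
r = -2082 / 4144.7634 ≈ -0.502

-0.502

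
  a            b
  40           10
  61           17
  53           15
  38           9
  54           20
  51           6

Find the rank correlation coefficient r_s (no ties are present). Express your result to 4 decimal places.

Rank a: 2, 6, 4, 1, 5, 3
Rank b: 3, 5, 4, 2, 6, 1
d = rank(a) − rank(b): -1, 1, 0, -1, -1, 2; Σd² = 8
ρ = 1 − 6Σd² / [n(n²−1)] = 1 − 6×8 / (6×35) = 1 − 48/210 ≈ 0.7714

0.7714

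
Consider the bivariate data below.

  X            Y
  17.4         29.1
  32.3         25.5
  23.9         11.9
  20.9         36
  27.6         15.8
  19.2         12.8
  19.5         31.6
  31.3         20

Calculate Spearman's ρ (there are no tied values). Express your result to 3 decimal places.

-0.190

Rank X: 1, 8, 5, 4, 6, 2, 3, 7
Rank Y: 6, 5, 1, 8, 3, 2, 7, 4
d = rank(X) − rank(Y): -5, 3, 4, -4, 3, 0, -4, 3; Σd² = 100
ρ = 1 − 6Σd² / [n(n²−1)] = 1 − 6×100 / (8×63) = 1 − 600/504 ≈ -0.190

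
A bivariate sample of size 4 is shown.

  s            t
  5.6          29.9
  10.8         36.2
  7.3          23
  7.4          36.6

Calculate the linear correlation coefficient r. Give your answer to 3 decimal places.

0.474

n = 4, Σs = 31.1, Σt = 125.7, Σs² = 256.05, Σt² = 4073.01, Σst = 997.14
nΣst − ΣsΣt = 3988.56 − 3909.27 = 79.29
nΣs² − (Σs)² = 1024.2 − 967.21 = 56.99; nΣt² − (Σt)² = 16292.04 − 15800.49 = 491.55
r = 79.29 / √(56.99 × 491.55) = 79.29 / 167.3721 ≈ 0.474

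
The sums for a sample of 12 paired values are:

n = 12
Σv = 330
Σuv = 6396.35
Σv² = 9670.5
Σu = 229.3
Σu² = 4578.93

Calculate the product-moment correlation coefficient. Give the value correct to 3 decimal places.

0.264

r = (nΣuv − ΣuΣv) / √[(nΣu² − (Σu)²)(nΣv² − (Σv)²)]
Numerator: 12×6396.35 − 229.3×330 = 1087.2
Denominator: √[(54947.16 − 52578.49)(116046 − 108900)] = √[2368.67 × 7146] = 4114.1847
r = 1087.2 / 4114.1847 ≈ 0.264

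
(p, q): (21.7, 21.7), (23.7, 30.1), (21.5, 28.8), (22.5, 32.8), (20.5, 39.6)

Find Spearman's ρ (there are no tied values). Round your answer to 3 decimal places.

Rank p: 3, 5, 2, 4, 1
Rank q: 1, 3, 2, 4, 5
d = rank(p) − rank(q): 2, 2, 0, 0, -4; Σd² = 24
ρ = 1 − 6Σd² / [n(n²−1)] = 1 − 6×24 / (5×24) = 1 − 144/120 ≈ -0.200

-0.200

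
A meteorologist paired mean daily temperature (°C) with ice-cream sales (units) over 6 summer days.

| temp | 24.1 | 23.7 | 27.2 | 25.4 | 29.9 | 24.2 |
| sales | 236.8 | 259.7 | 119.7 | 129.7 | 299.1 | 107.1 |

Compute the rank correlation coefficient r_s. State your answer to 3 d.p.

Rank temp: 2, 1, 5, 4, 6, 3
Rank sales: 4, 5, 2, 3, 6, 1
d = rank(temp) − rank(sales): -2, -4, 3, 1, 0, 2; Σd² = 34
ρ = 1 − 6Σd² / [n(n²−1)] = 1 − 6×34 / (6×35) = 1 − 204/210 ≈ 0.029

0.029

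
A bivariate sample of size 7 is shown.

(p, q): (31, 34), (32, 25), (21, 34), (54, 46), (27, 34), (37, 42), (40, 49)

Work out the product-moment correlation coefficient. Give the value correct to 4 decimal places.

0.6735

n = 7, Σp = 242, Σq = 264, Σp² = 9040, Σq² = 10374, Σpq = 9484
nΣpq − ΣpΣq = 66388 − 63888 = 2500
nΣp² − (Σp)² = 63280 − 58564 = 4716; nΣq² − (Σq)² = 72618 − 69696 = 2922
r = 2500 / √(4716 × 2922) = 2500 / 3712.1627 ≈ 0.6735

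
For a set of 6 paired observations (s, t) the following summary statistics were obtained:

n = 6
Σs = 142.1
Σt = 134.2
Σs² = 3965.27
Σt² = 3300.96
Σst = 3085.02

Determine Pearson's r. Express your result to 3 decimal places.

-0.220

r = (nΣst − ΣsΣt) / √[(nΣs² − (Σs)²)(nΣt² − (Σt)²)]
Numerator: 6×3085.02 − 142.1×134.2 = -559.7
Denominator: √[(23791.62 − 20192.41)(19805.76 − 18009.64)] = √[3599.21 × 1796.12] = 2542.5603
r = -559.7 / 2542.5603 ≈ -0.220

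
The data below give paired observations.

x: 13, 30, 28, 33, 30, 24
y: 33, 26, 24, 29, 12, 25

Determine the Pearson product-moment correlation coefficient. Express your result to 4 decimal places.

n = 6, Σx = 158, Σy = 149, Σx² = 4418, Σy² = 3951, Σxy = 3798
nΣxy − ΣxΣy = 22788 − 23542 = -754
nΣx² − (Σx)² = 26508 − 24964 = 1544; nΣy² − (Σy)² = 23706 − 22201 = 1505
r = -754 / √(1544 × 1505) = -754 / 1524.3753 ≈ -0.4946

-0.4946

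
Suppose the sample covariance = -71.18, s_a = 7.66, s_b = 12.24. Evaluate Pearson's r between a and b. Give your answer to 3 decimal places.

r = Cov(a,b) / (s_a · s_b) = -71.18 / (7.66 × 12.24)
  = -71.18 / 93.7584 ≈ -0.759

-0.759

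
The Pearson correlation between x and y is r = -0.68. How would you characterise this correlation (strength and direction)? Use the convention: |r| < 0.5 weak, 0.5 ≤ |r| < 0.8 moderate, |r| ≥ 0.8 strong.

moderate negative

r = -0.68 < 0 so the relationship is negative.
|r| = 0.68, which falls in the moderate range.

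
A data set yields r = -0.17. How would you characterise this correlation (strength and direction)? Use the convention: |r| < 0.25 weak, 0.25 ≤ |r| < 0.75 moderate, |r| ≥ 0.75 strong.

weak negative

r = -0.17 < 0 so the relationship is negative.
|r| = 0.17, which falls in the weak range.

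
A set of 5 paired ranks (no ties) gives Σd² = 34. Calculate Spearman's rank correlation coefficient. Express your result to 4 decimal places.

ρ = 1 − 6Σd² / [n(n²−1)] = 1 − 6×34 / (5×24)
  = 1 − 204/120 = 1 − 1.70000 ≈ -0.7000

-0.7000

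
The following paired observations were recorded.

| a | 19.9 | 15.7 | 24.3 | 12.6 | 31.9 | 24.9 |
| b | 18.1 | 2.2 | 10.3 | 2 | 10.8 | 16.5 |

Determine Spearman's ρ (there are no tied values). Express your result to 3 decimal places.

Rank a: 3, 2, 4, 1, 6, 5
Rank b: 6, 2, 3, 1, 4, 5
d = rank(a) − rank(b): -3, 0, 1, 0, 2, 0; Σd² = 14
ρ = 1 − 6Σd² / [n(n²−1)] = 1 − 6×14 / (6×35) = 1 − 84/210 ≈ 0.600

0.600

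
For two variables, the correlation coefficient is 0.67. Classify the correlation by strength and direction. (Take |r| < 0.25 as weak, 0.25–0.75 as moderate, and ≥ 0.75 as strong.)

r = 0.67 > 0 so the relationship is positive.
|r| = 0.67, which falls in the moderate range.

moderate positive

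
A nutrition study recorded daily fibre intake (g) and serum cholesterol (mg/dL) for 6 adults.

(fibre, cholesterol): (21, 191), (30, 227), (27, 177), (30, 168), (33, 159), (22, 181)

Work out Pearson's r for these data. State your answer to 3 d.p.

n = 6, Σx = 163, Σy = 1103, Σx² = 4543, Σy² = 205605, Σxy = 29869
nΣxy − ΣxΣy = 179214 − 179789 = -575
nΣx² − (Σx)² = 27258 − 26569 = 689; nΣy² − (Σy)² = 1233630 − 1216609 = 17021
r = -575 / √(689 × 17021) = -575 / 3424.5392 ≈ -0.168

-0.168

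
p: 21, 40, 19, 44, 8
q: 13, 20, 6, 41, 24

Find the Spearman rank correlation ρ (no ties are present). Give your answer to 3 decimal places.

Rank p: 3, 4, 2, 5, 1
Rank q: 2, 3, 1, 5, 4
d = rank(p) − rank(q): 1, 1, 1, 0, -3; Σd² = 12
ρ = 1 − 6Σd² / [n(n²−1)] = 1 − 6×12 / (5×24) = 1 − 72/120 ≈ 0.400

0.400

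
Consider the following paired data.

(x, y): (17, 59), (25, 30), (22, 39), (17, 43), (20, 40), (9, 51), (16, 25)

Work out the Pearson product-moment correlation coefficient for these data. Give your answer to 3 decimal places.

n = 7, Σx = 126, Σy = 287, Σx² = 2424, Σy² = 12577, Σxy = 5001
nΣxy − ΣxΣy = 35007 − 36162 = -1155
nΣx² − (Σx)² = 16968 − 15876 = 1092; nΣy² − (Σy)² = 88039 − 82369 = 5670
r = -1155 / √(1092 × 5670) = -1155 / 2488.3006 ≈ -0.464

-0.464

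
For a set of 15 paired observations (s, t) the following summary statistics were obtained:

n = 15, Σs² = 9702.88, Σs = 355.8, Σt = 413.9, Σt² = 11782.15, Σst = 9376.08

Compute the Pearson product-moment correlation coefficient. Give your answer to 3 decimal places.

r = (nΣst − ΣsΣt) / √[(nΣs² − (Σs)²)(nΣt² − (Σt)²)]
Numerator: 15×9376.08 − 355.8×413.9 = -6624.42
Denominator: √[(145543.2 − 126593.64)(176732.25 − 171313.21)] = √[18949.56 × 5419.04] = 10133.5297
r = -6624.42 / 10133.5297 ≈ -0.654

-0.654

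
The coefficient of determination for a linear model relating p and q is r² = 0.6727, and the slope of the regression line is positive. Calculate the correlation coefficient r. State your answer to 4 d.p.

|r| = √0.6727 = 0.8202
The association is positive, so r = 0.8202.

0.8202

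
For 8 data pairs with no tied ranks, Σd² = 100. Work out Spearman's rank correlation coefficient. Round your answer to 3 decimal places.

ρ = 1 − 6Σd² / [n(n²−1)] = 1 − 6×100 / (8×63)
  = 1 − 600/504 = 1 − 1.1905 ≈ -0.190

-0.190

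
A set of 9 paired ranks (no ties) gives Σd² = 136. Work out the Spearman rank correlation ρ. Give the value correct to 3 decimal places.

ρ = 1 − 6Σd² / [n(n²−1)] = 1 − 6×136 / (9×80)
  = 1 − 816/720 = 1 − 1.1333 ≈ -0.133

-0.133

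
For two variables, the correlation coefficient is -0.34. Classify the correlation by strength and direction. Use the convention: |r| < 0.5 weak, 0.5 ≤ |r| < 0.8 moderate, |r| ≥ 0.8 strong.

r = -0.34 < 0 so the relationship is negative.
|r| = 0.34, which falls in the weak range.

weak negative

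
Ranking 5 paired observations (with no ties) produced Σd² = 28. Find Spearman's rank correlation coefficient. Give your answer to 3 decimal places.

ρ = 1 − 6Σd² / [n(n²−1)] = 1 − 6×28 / (5×24)
  = 1 − 168/120 = 1 − 1.4000 ≈ -0.400

-0.400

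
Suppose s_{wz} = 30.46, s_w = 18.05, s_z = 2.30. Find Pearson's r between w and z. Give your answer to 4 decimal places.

r = Cov(w,z) / (s_w · s_z) = 30.46 / (18.05 × 2.30)
  = 30.46 / 41.5150 ≈ 0.7337

0.7337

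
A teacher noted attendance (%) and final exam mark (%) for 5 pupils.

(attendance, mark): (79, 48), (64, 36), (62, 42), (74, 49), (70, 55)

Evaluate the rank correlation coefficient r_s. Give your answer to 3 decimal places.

Rank attendance: 5, 2, 1, 4, 3
Rank mark: 3, 1, 2, 4, 5
d = rank(attendance) − rank(mark): 2, 1, -1, 0, -2; Σd² = 10
ρ = 1 − 6Σd² / [n(n²−1)] = 1 − 6×10 / (5×24) = 1 − 60/120 ≈ 0.500

0.500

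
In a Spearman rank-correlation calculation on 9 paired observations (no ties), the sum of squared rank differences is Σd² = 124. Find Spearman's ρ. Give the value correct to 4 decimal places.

ρ = 1 − 6Σd² / [n(n²−1)] = 1 − 6×124 / (9×80)
  = 1 − 744/720 = 1 − 1.03333 ≈ -0.0333

-0.0333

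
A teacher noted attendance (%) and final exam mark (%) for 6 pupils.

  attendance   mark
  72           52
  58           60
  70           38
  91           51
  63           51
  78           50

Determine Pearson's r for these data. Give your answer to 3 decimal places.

n = 6, Σx = 432, Σy = 302, Σx² = 31782, Σy² = 15450, Σxy = 21638
nΣxy − ΣxΣy = 129828 − 130464 = -636
nΣx² − (Σx)² = 190692 − 186624 = 4068; nΣy² − (Σy)² = 92700 − 91204 = 1496
r = -636 / √(4068 × 1496) = -636 / 2466.9268 ≈ -0.258

-0.258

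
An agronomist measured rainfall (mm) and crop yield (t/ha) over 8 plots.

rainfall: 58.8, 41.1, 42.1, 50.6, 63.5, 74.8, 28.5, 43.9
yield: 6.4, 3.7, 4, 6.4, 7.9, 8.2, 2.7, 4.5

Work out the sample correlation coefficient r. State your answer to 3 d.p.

n = 8, Σx = 403.3, Σy = 43.8, Σx² = 21846.17, Σy² = 268.8, Σxy = 2410.14
nΣxy − ΣxΣy = 19281.12 − 17664.54 = 1616.58
nΣx² − (Σx)² = 174769.36 − 162650.89 = 12118.47; nΣy² − (Σy)² = 2150.4 − 1918.44 = 231.96
r = 1616.58 / √(12118.47 × 231.96) = 1616.58 / 1676.6038 ≈ 0.964

0.964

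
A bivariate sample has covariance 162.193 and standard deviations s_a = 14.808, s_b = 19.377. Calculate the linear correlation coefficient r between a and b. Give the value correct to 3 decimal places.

0.565

r = Cov(a,b) / (s_a · s_b) = 162.193 / (14.808 × 19.377)
  = 162.193 / 286.9346 ≈ 0.565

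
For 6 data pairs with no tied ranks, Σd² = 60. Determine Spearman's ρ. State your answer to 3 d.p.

ρ = 1 − 6Σd² / [n(n²−1)] = 1 − 6×60 / (6×35)
  = 1 − 360/210 = 1 − 1.7143 ≈ -0.714

-0.714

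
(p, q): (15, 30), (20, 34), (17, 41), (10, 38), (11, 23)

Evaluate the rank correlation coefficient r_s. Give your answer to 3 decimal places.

Rank p: 3, 5, 4, 1, 2
Rank q: 2, 3, 5, 4, 1
d = rank(p) − rank(q): 1, 2, -1, -3, 1; Σd² = 16
ρ = 1 − 6Σd² / [n(n²−1)] = 1 − 6×16 / (5×24) = 1 − 96/120 ≈ 0.200

0.200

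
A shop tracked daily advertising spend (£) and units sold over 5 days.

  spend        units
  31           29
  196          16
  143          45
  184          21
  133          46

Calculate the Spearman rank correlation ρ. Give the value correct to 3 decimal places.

Rank spend: 1, 5, 3, 4, 2
Rank units: 3, 1, 4, 2, 5
d = rank(spend) − rank(units): -2, 4, -1, 2, -3; Σd² = 34
ρ = 1 − 6Σd² / [n(n²−1)] = 1 − 6×34 / (5×24) = 1 − 204/120 ≈ -0.700

-0.700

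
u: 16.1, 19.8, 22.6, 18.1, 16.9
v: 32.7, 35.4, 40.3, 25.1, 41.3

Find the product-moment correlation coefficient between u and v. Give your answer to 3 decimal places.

n = 5, Σu = 93.5, Σv = 174.8, Σu² = 1775.23, Σv² = 6282.24, Σuv = 3290.45
nΣuv − ΣuΣv = 16452.25 − 16343.8 = 108.45
nΣu² − (Σu)² = 8876.15 − 8742.25 = 133.9; nΣv² − (Σv)² = 31411.2 − 30555.04 = 856.16
r = 108.45 / √(133.9 × 856.16) = 108.45 / 338.5850 ≈ 0.320

0.320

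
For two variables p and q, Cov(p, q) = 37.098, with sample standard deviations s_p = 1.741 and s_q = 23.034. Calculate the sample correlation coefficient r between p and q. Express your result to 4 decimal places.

0.9251

r = Cov(p,q) / (s_p · s_q) = 37.098 / (1.741 × 23.034)
  = 37.098 / 40.1022 ≈ 0.9251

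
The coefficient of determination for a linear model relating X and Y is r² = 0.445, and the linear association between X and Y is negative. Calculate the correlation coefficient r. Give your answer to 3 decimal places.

-0.667

|r| = √0.445 = 0.667
The association is negative, so r = −0.667.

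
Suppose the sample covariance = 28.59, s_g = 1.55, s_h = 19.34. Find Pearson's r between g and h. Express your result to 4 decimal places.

r = Cov(g,h) / (s_g · s_h) = 28.59 / (1.55 × 19.34)
  = 28.59 / 29.9770 ≈ 0.9537

0.9537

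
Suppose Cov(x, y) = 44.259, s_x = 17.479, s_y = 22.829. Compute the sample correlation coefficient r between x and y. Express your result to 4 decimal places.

0.1109

r = Cov(x,y) / (s_x · s_y) = 44.259 / (17.479 × 22.829)
  = 44.259 / 399.0281 ≈ 0.1109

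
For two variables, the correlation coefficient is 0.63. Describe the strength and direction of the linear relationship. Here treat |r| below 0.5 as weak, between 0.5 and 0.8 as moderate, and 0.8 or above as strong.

moderate positive

r = 0.63 > 0 so the relationship is positive.
|r| = 0.63, which falls in the moderate range.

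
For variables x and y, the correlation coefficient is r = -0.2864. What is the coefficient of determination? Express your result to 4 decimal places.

r² = (-0.2864)² = 0.0820

0.0820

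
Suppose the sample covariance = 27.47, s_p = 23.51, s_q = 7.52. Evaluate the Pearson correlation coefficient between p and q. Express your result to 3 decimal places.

r = Cov(p,q) / (s_p · s_q) = 27.47 / (23.51 × 7.52)
  = 27.47 / 176.7952 ≈ 0.155

0.155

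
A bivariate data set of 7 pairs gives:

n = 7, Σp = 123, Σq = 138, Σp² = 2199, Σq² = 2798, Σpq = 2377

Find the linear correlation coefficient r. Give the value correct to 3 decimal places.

r = (nΣpq − ΣpΣq) / √[(nΣp² − (Σp)²)(nΣq² − (Σq)²)]
Numerator: 7×2377 − 123×138 = -335
Denominator: √[(15393 − 15129)(19586 − 19044)] = √[264 × 542] = 378.2697
r = -335 / 378.2697 ≈ -0.886

-0.886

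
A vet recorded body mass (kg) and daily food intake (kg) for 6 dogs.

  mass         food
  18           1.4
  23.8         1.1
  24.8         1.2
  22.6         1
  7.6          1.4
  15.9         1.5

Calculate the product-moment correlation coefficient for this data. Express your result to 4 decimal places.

-0.7100

n = 6, Σx = 112.7, Σy = 7.6, Σx² = 2326.81, Σy² = 9.82, Σxy = 138.23
nΣxy − ΣxΣy = 829.38 − 856.52 = -27.14
nΣx² − (Σx)² = 13960.86 − 12701.29 = 1259.57; nΣy² − (Σy)² = 58.92 − 57.76 = 1.16
r = -27.14 / √(1259.57 × 1.16) = -27.14 / 38.2244 ≈ -0.7100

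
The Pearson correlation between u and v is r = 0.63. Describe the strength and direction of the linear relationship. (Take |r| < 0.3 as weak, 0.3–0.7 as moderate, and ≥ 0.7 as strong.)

moderate positive

r = 0.63 > 0 so the relationship is positive.
|r| = 0.63, which falls in the moderate range.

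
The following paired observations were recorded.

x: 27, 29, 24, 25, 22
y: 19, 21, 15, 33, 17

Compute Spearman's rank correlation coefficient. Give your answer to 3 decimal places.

0.600

Rank x: 4, 5, 2, 3, 1
Rank y: 3, 4, 1, 5, 2
d = rank(x) − rank(y): 1, 1, 1, -2, -1; Σd² = 8
ρ = 1 − 6Σd² / [n(n²−1)] = 1 − 6×8 / (5×24) = 1 − 48/120 ≈ 0.600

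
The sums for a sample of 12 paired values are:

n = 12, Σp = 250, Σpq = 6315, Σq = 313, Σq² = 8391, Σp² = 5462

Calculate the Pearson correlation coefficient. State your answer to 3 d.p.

r = (nΣpq − ΣpΣq) / √[(nΣp² − (Σp)²)(nΣq² − (Σq)²)]
Numerator: 12×6315 − 250×313 = -2470
Denominator: √[(65544 − 62500)(100692 − 97969)] = √[3044 × 2723] = 2879.0297
r = -2470 / 2879.0297 ≈ -0.858

-0.858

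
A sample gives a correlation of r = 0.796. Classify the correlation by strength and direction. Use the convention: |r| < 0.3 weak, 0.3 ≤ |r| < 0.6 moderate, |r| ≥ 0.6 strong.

r = 0.796 > 0 so the relationship is positive.
|r| = 0.796, which falls in the strong range.

strong positive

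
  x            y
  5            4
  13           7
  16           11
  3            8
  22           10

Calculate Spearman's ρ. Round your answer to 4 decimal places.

Rank x: 2, 3, 4, 1, 5
Rank y: 1, 2, 5, 3, 4
d = rank(x) − rank(y): 1, 1, -1, -2, 1; Σd² = 8
ρ = 1 − 6Σd² / [n(n²−1)] = 1 − 6×8 / (5×24) = 1 − 48/120 ≈ 0.6000

0.6000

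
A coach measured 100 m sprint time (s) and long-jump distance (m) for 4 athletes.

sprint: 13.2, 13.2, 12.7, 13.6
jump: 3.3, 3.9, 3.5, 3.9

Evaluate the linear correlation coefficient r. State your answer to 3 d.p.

n = 4, Σx = 52.7, Σy = 14.6, Σx² = 694.73, Σy² = 53.56, Σxy = 192.53
nΣxy − ΣxΣy = 770.12 − 769.42 = 0.7
nΣx² − (Σx)² = 2778.92 − 2777.29 = 1.63; nΣy² − (Σy)² = 214.24 − 213.16 = 1.08
r = 0.7 / √(1.63 × 1.08) = 0.7 / 1.3268 ≈ 0.528

0.528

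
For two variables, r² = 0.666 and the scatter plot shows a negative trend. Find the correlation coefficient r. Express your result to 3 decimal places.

-0.816

|r| = √0.666 = 0.816
The association is negative, so r = −0.816.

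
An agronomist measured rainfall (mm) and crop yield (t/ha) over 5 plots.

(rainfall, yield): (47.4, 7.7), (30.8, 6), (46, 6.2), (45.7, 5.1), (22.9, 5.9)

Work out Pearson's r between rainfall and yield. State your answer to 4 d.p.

0.2780

n = 5, Σx = 192.8, Σy = 30.9, Σx² = 7924.3, Σy² = 194.55, Σxy = 1203.16
nΣxy − ΣxΣy = 6015.8 − 5957.52 = 58.28
nΣx² − (Σx)² = 39621.5 − 37171.84 = 2449.66; nΣy² − (Σy)² = 972.75 − 954.81 = 17.94
r = 58.28 / √(2449.66 × 17.94) = 58.28 / 209.6352 ≈ 0.2780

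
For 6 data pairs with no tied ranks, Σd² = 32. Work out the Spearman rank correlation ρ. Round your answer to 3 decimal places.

ρ = 1 − 6Σd² / [n(n²−1)] = 1 − 6×32 / (6×35)
  = 1 − 192/210 = 1 − 0.9143 ≈ 0.086

0.086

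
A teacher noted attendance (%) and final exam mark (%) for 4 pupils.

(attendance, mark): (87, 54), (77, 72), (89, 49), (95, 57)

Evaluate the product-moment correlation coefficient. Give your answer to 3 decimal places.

-0.747

n = 4, Σx = 348, Σy = 232, Σx² = 30444, Σy² = 13750, Σxy = 20018
nΣxy − ΣxΣy = 80072 − 80736 = -664
nΣx² − (Σx)² = 121776 − 121104 = 672; nΣy² − (Σy)² = 55000 − 53824 = 1176
r = -664 / √(672 × 1176) = -664 / 888.9724 ≈ -0.747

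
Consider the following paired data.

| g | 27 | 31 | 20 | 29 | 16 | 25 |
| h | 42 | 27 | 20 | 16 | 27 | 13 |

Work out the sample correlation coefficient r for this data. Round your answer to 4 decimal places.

0.0518

n = 6, Σg = 148, Σh = 145, Σg² = 3812, Σh² = 4047, Σgh = 3592
nΣgh − ΣgΣh = 21552 − 21460 = 92
nΣg² − (Σg)² = 22872 − 21904 = 968; nΣh² − (Σh)² = 24282 − 21025 = 3257
r = 92 / √(968 × 3257) = 92 / 1775.6058 ≈ 0.0518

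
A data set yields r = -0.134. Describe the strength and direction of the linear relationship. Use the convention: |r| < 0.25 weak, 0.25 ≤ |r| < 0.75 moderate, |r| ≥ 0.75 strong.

r = -0.134 < 0 so the relationship is negative.
|r| = 0.134, which falls in the weak range.

weak negative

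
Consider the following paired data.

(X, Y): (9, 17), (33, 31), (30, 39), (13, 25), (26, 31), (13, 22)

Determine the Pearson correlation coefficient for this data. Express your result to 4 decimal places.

n = 6, ΣX = 124, ΣY = 165, ΣX² = 3084, ΣY² = 4841, ΣXY = 3763
nΣXY − ΣXΣY = 22578 − 20460 = 2118
nΣX² − (ΣX)² = 18504 − 15376 = 3128; nΣY² − (ΣY)² = 29046 − 27225 = 1821
r = 2118 / √(3128 × 1821) = 2118 / 2386.6479 ≈ 0.8874

0.8874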